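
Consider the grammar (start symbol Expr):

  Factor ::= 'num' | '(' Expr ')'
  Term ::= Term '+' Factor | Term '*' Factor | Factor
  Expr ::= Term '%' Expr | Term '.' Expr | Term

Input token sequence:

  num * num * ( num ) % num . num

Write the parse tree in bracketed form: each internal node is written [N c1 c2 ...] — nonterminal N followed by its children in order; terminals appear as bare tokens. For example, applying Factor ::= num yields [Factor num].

[Expr [Term [Term [Term [Factor num]] * [Factor num]] * [Factor ( [Expr [Term [Factor num]]] )]] % [Expr [Term [Factor num]] . [Expr [Term [Factor num]]]]]

Expr
Term % Expr
Term * Factor % Expr
Term * Factor * Factor % Expr
Factor * Factor * Factor % Expr
num * Factor * Factor % Expr
num * num * Factor % Expr
num * num * ( Expr ) % Expr
num * num * ( Term ) % Expr
num * num * ( Factor ) % Expr
num * num * ( num ) % Expr
num * num * ( num ) % Term . Expr
num * num * ( num ) % Factor . Expr
num * num * ( num ) % num . Expr
num * num * ( num ) % num . Term
num * num * ( num ) % num . Factor
num * num * ( num ) % num . num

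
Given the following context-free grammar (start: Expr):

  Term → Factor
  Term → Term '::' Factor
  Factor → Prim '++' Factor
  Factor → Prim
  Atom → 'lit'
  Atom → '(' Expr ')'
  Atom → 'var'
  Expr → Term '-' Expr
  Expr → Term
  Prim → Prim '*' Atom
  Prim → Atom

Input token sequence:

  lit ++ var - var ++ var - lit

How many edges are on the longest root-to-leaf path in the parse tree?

[Expr [Term [Factor [Prim [Atom lit]] ++ [Factor [Prim [Atom var]]]]] - [Expr [Term [Factor [Prim [Atom var]] ++ [Factor [Prim [Atom var]]]]] - [Expr [Term [Factor [Prim [Atom lit]]]]]]]

7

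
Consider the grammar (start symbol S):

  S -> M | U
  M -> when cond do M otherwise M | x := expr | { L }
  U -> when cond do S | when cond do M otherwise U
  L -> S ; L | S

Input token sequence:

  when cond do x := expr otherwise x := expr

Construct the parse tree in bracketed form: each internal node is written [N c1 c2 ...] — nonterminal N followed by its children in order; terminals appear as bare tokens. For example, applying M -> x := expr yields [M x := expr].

S
M
when cond do M otherwise M
when cond do x := expr otherwise M
when cond do x := expr otherwise x := expr

[S [M when cond do [M x := expr] otherwise [M x := expr]]]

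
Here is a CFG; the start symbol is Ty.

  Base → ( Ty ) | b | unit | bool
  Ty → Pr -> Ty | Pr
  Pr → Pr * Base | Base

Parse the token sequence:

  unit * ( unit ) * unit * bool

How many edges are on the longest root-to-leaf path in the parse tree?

[Ty [Pr [Pr [Pr [Pr [Base unit]] * [Base ( [Ty [Pr [Base unit]]] )]] * [Base unit]] * [Base bool]]]

8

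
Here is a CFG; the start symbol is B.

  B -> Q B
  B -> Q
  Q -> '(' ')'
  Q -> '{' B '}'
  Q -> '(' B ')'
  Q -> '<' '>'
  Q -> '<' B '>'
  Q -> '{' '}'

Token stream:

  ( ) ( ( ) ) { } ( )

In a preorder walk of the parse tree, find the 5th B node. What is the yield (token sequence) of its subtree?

[B [Q ( )] [B [Q ( [B [Q ( )]] )] [B [Q { }] [B [Q ( )]]]]]

( )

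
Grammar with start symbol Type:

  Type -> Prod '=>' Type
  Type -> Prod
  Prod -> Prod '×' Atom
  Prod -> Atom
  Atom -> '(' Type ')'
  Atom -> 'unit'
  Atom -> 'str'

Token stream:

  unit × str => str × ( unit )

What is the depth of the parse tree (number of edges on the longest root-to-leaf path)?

7

[Type [Prod [Prod [Atom unit]] × [Atom str]] => [Type [Prod [Prod [Atom str]] × [Atom ( [Type [Prod [Atom unit]]] )]]]]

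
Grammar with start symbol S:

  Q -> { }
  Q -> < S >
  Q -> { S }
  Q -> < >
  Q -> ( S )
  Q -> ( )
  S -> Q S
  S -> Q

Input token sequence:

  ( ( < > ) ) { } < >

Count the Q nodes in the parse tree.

5

[S [Q ( [S [Q ( [S [Q < >]] )]] )] [S [Q { }] [S [Q < >]]]]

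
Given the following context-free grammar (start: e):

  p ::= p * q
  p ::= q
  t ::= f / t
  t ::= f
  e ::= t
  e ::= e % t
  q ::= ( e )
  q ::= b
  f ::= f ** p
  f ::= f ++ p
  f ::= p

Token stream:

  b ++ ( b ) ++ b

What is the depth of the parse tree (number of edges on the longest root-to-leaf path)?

11

[e [t [f [f [f [p [q b]]] ++ [p [q ( [e [t [f [p [q b]]]]] )]]] ++ [p [q b]]]]]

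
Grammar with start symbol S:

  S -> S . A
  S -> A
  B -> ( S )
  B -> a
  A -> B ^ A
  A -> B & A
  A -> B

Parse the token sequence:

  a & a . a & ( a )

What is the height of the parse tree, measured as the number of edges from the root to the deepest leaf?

[S [S [A [B a] & [A [B a]]]] . [A [B a] & [A [B ( [S [A [B a]]] )]]]]

7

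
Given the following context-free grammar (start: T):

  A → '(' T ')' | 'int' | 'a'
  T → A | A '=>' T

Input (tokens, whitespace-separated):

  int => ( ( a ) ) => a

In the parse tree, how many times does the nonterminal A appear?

[T [A int] => [T [A ( [T [A ( [T [A a]] )]] )] => [T [A a]]]]

5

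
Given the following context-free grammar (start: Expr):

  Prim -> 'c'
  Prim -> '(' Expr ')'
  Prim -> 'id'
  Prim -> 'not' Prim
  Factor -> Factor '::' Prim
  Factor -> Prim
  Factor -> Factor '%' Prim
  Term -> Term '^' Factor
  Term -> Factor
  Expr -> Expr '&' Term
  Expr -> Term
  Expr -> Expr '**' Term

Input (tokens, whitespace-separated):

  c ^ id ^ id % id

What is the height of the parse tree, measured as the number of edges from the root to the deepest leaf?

6

[Expr [Term [Term [Term [Factor [Prim c]]] ^ [Factor [Prim id]]] ^ [Factor [Factor [Prim id]] % [Prim id]]]]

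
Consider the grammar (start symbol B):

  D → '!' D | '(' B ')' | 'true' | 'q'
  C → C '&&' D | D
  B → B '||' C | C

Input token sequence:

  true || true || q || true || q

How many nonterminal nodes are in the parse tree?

[B [B [B [B [B [C [D true]]] || [C [D true]]] || [C [D q]]] || [C [D true]]] || [C [D q]]]

15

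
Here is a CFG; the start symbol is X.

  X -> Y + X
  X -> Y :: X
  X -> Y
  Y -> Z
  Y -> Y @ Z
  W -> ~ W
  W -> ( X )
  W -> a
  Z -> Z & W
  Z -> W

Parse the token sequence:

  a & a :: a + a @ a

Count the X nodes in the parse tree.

3

[X [Y [Z [Z [W a]] & [W a]]] :: [X [Y [Z [W a]]] + [X [Y [Y [Z [W a]]] @ [Z [W a]]]]]]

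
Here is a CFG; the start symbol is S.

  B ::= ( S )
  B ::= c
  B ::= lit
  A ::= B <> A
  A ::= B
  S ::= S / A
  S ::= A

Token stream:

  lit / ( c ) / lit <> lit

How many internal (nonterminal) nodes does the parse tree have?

[S [S [S [A [B lit]]] / [A [B ( [S [A [B c]]] )]]] / [A [B lit] <> [A [B lit]]]]

14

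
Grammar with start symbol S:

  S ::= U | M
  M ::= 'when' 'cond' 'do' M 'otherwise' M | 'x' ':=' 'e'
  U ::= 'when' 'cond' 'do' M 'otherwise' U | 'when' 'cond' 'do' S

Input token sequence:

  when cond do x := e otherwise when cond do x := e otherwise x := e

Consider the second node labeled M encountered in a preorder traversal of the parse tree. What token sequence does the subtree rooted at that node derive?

x := e

[S [M when cond do [M x := e] otherwise [M when cond do [M x := e] otherwise [M x := e]]]]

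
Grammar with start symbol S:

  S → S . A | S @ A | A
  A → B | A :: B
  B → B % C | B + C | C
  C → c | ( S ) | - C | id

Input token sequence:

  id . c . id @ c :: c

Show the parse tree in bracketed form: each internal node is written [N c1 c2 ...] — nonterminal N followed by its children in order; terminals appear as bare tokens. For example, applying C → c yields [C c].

S
S @ A
S . A @ A
S . A . A @ A
A . A . A @ A
B . A . A @ A
C . A . A @ A
id . A . A @ A
id . B . A @ A
id . C . A @ A
id . c . A @ A
id . c . B @ A
id . c . C @ A
id . c . id @ A
id . c . id @ A :: B
id . c . id @ B :: B
id . c . id @ C :: B
id . c . id @ c :: B
id . c . id @ c :: C
id . c . id @ c :: c

[S [S [S [S [A [B [C id]]]] . [A [B [C c]]]] . [A [B [C id]]]] @ [A [A [B [C c]]] :: [B [C c]]]]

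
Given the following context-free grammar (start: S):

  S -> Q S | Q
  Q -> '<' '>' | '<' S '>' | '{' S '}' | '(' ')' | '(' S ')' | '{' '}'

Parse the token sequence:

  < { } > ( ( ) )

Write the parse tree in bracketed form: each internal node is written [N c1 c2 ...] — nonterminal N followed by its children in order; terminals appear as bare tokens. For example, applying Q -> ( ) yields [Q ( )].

[S [Q < [S [Q { }]] >] [S [Q ( [S [Q ( )]] )]]]

S
Q S
< S > S
< Q > S
< { } > S
< { } > Q
< { } > ( S )
< { } > ( Q )
< { } > ( ( ) )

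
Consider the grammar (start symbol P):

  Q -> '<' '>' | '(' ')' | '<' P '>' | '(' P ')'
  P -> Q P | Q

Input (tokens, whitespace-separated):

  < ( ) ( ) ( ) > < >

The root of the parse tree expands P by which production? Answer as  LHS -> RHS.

P -> Q P

[P [Q < [P [Q ( )] [P [Q ( )] [P [Q ( )]]]] >] [P [Q < >]]]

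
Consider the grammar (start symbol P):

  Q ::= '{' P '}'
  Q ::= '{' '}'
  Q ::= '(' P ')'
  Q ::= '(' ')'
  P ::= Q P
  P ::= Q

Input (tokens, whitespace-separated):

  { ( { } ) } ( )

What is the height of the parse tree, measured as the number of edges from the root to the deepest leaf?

[P [Q { [P [Q ( [P [Q { }]] )]] }] [P [Q ( )]]]

6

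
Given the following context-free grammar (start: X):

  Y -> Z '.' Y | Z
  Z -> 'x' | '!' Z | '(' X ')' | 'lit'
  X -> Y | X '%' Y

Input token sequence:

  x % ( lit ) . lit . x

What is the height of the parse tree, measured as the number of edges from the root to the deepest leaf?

6

[X [X [Y [Z x]]] % [Y [Z ( [X [Y [Z lit]]] )] . [Y [Z lit] . [Y [Z x]]]]]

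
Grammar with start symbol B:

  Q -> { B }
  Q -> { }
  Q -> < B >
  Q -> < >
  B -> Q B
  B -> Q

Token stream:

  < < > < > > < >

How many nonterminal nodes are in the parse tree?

8

[B [Q < [B [Q < >] [B [Q < >]]] >] [B [Q < >]]]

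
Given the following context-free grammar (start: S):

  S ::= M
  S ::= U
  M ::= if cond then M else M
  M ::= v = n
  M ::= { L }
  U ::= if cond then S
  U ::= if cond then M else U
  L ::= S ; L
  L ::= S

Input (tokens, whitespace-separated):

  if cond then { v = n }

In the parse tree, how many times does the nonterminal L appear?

[S [U if cond then [S [M { [L [S [M v = n]]] }]]]]

1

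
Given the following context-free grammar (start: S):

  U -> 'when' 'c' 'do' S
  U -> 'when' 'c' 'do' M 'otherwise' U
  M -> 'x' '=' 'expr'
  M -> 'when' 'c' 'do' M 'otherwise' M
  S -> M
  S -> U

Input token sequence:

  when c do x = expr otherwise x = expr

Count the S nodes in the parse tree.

[S [M when c do [M x = expr] otherwise [M x = expr]]]

1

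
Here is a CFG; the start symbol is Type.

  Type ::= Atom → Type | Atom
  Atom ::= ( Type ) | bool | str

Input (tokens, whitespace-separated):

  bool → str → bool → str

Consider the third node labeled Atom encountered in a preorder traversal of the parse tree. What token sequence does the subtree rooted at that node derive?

[Type [Atom bool] → [Type [Atom str] → [Type [Atom bool] → [Type [Atom str]]]]]

bool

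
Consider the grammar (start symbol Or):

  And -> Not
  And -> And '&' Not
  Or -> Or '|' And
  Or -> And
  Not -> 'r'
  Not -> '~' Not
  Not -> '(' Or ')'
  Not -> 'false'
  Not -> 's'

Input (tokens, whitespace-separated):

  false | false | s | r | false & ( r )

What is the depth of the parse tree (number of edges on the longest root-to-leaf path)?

7

[Or [Or [Or [Or [Or [And [Not false]]] | [And [Not false]]] | [And [Not s]]] | [And [Not r]]] | [And [And [Not false]] & [Not ( [Or [And [Not r]]] )]]]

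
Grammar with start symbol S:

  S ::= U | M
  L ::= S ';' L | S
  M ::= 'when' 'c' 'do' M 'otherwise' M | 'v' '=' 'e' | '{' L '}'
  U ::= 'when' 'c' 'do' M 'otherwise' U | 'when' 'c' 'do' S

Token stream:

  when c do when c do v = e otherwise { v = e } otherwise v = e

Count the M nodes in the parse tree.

[S [M when c do [M when c do [M v = e] otherwise [M { [L [S [M v = e]]] }]] otherwise [M v = e]]]

6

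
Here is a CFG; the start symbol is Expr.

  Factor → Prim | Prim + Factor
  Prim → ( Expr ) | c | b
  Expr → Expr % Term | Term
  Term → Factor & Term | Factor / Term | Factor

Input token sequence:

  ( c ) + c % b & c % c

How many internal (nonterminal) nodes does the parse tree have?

[Expr [Expr [Expr [Term [Factor [Prim ( [Expr [Term [Factor [Prim c]]]] )] + [Factor [Prim c]]]]] % [Term [Factor [Prim b]] & [Term [Factor [Prim c]]]]] % [Term [Factor [Prim c]]]]

21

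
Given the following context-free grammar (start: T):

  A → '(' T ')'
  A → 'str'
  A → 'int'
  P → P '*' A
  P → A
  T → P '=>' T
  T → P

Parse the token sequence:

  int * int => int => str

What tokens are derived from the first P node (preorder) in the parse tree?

[T [P [P [A int]] * [A int]] => [T [P [A int]] => [T [P [A str]]]]]

int * int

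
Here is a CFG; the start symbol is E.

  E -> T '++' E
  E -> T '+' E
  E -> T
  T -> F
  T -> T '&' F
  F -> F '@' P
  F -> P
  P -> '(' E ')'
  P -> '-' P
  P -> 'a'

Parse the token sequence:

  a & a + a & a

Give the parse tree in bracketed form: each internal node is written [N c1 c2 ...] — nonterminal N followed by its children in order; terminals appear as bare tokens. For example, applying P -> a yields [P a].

E
T + E
T & F + E
F & F + E
P & F + E
a & F + E
a & P + E
a & a + E
a & a + T
a & a + T & F
a & a + F & F
a & a + P & F
a & a + a & F
a & a + a & P
a & a + a & a

[E [T [T [F [P a]]] & [F [P a]]] + [E [T [T [F [P a]]] & [F [P a]]]]]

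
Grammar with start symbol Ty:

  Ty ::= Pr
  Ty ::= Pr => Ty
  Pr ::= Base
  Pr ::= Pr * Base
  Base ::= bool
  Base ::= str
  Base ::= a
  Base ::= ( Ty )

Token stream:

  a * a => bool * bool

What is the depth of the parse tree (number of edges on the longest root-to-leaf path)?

5

[Ty [Pr [Pr [Base a]] * [Base a]] => [Ty [Pr [Pr [Base bool]] * [Base bool]]]]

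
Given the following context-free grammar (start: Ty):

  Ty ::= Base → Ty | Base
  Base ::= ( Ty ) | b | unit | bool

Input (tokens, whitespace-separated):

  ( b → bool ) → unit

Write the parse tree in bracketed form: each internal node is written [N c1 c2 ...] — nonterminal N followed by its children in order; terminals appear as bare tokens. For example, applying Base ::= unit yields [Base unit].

Ty
Base → Ty
( Ty ) → Ty
( Base → Ty ) → Ty
( b → Ty ) → Ty
( b → Base ) → Ty
( b → bool ) → Ty
( b → bool ) → Base
( b → bool ) → unit

[Ty [Base ( [Ty [Base b] → [Ty [Base bool]]] )] → [Ty [Base unit]]]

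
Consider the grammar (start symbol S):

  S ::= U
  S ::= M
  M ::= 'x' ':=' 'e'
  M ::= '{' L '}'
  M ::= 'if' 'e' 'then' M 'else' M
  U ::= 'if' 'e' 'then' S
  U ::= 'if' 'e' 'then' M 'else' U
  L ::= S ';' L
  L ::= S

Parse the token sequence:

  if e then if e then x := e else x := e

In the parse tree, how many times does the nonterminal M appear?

3

[S [U if e then [S [M if e then [M x := e] else [M x := e]]]]]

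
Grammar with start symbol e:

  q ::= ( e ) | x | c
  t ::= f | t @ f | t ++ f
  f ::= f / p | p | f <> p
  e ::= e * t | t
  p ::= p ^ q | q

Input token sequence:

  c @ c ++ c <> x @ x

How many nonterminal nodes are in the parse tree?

20

[e [t [t [t [t [f [p [q c]]]] @ [f [p [q c]]]] ++ [f [f [p [q c]]] <> [p [q x]]]] @ [f [p [q x]]]]]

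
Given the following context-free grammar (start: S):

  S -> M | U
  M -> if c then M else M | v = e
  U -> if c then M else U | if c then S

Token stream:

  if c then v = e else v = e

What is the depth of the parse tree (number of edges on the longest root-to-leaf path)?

3

[S [M if c then [M v = e] else [M v = e]]]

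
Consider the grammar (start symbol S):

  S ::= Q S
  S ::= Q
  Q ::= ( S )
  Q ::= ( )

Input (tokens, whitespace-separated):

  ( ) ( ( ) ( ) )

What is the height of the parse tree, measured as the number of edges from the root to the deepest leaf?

[S [Q ( )] [S [Q ( [S [Q ( )] [S [Q ( )]]] )]]]

6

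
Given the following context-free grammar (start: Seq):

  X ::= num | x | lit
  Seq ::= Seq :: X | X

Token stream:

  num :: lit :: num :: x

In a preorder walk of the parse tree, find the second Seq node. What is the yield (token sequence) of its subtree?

num :: lit :: num

[Seq [Seq [Seq [Seq [X num]] :: [X lit]] :: [X num]] :: [X x]]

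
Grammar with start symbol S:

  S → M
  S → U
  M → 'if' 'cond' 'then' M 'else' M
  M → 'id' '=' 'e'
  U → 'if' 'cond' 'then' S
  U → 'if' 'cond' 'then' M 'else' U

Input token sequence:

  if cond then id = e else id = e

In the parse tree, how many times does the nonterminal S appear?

1

[S [M if cond then [M id = e] else [M id = e]]]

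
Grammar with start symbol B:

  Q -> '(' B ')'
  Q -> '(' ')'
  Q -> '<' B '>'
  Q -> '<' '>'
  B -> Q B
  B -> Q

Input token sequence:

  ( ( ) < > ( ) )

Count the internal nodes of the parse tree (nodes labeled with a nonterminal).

8

[B [Q ( [B [Q ( )] [B [Q < >] [B [Q ( )]]]] )]]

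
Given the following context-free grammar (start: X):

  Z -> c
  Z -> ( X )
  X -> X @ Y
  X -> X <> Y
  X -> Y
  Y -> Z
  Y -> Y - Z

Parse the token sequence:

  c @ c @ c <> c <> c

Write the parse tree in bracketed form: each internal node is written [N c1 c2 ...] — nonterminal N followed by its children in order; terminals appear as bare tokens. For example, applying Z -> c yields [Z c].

X
X <> Y
X <> Y <> Y
X @ Y <> Y <> Y
X @ Y @ Y <> Y <> Y
Y @ Y @ Y <> Y <> Y
Z @ Y @ Y <> Y <> Y
c @ Y @ Y <> Y <> Y
c @ Z @ Y <> Y <> Y
c @ c @ Y <> Y <> Y
c @ c @ Z <> Y <> Y
c @ c @ c <> Y <> Y
c @ c @ c <> Z <> Y
c @ c @ c <> c <> Y
c @ c @ c <> c <> Z
c @ c @ c <> c <> c

[X [X [X [X [X [Y [Z c]]] @ [Y [Z c]]] @ [Y [Z c]]] <> [Y [Z c]]] <> [Y [Z c]]]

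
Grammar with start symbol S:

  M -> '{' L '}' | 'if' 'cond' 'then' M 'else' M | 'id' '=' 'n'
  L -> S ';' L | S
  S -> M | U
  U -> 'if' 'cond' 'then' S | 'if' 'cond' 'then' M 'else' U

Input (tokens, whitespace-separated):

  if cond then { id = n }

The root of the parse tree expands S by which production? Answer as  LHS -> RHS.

S -> U

[S [U if cond then [S [M { [L [S [M id = n]]] }]]]]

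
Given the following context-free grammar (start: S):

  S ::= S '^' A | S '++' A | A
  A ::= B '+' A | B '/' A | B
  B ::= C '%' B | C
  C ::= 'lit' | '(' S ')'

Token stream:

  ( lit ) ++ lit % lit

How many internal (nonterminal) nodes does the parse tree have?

[S [S [A [B [C ( [S [A [B [C lit]]]] )]]]] ++ [A [B [C lit] % [B [C lit]]]]]

14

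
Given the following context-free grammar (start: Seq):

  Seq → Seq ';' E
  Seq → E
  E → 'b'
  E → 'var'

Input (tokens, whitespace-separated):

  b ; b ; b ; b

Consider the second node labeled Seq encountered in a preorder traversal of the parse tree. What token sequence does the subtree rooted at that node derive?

[Seq [Seq [Seq [Seq [E b]] ; [E b]] ; [E b]] ; [E b]]

b ; b ; b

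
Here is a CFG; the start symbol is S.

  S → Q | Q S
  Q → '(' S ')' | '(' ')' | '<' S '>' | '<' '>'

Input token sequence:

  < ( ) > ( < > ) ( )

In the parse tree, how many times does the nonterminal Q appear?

[S [Q < [S [Q ( )]] >] [S [Q ( [S [Q < >]] )] [S [Q ( )]]]]

5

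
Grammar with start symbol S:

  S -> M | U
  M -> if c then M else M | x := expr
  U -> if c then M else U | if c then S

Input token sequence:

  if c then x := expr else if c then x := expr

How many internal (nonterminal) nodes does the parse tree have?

6

[S [U if c then [M x := expr] else [U if c then [S [M x := expr]]]]]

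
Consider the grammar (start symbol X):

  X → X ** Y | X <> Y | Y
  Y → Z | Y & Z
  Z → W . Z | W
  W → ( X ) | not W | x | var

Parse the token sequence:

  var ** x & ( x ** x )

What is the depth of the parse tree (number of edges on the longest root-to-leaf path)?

[X [X [Y [Z [W var]]]] ** [Y [Y [Z [W x]]] & [Z [W ( [X [X [Y [Z [W x]]]] ** [Y [Z [W x]]]] )]]]]

9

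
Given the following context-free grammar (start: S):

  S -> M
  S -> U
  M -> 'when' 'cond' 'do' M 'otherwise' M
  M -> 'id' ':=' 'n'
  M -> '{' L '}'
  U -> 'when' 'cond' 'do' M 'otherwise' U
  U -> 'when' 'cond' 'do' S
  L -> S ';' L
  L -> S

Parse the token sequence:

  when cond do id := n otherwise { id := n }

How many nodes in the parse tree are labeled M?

4

[S [M when cond do [M id := n] otherwise [M { [L [S [M id := n]]] }]]]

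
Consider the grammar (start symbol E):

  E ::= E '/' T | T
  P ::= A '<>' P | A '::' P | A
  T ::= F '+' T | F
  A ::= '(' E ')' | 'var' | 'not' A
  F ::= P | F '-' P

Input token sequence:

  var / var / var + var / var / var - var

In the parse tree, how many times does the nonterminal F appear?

[E [E [E [E [E [T [F [P [A var]]]]] / [T [F [P [A var]]]]] / [T [F [P [A var]]] + [T [F [P [A var]]]]]] / [T [F [P [A var]]]]] / [T [F [F [P [A var]]] - [P [A var]]]]]

7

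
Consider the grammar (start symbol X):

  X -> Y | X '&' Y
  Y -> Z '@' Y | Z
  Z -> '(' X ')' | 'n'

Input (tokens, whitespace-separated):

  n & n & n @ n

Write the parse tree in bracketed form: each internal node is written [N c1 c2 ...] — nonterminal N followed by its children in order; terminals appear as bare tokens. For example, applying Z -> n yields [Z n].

[X [X [X [Y [Z n]]] & [Y [Z n]]] & [Y [Z n] @ [Y [Z n]]]]

X
X & Y
X & Y & Y
Y & Y & Y
Z & Y & Y
n & Y & Y
n & Z & Y
n & n & Y
n & n & Z @ Y
n & n & n @ Y
n & n & n @ Z
n & n & n @ n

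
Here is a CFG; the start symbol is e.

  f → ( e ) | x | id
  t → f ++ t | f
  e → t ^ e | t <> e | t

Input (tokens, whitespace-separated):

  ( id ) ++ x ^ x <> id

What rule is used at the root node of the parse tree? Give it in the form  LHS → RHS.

[e [t [f ( [e [t [f id]]] )] ++ [t [f x]]] ^ [e [t [f x]] <> [e [t [f id]]]]]

e → t ^ e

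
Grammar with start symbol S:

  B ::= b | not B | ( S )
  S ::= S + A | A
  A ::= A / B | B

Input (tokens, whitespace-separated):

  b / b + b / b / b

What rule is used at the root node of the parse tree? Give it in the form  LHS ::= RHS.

S ::= S + A

[S [S [A [A [B b]] / [B b]]] + [A [A [A [B b]] / [B b]] / [B b]]]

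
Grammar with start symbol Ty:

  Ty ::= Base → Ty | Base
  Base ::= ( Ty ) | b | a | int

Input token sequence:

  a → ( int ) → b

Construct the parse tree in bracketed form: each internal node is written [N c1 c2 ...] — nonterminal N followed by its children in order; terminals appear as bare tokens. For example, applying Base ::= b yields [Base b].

[Ty [Base a] → [Ty [Base ( [Ty [Base int]] )] → [Ty [Base b]]]]

Ty
Base → Ty
a → Ty
a → Base → Ty
a → ( Ty ) → Ty
a → ( Base ) → Ty
a → ( int ) → Ty
a → ( int ) → Base
a → ( int ) → b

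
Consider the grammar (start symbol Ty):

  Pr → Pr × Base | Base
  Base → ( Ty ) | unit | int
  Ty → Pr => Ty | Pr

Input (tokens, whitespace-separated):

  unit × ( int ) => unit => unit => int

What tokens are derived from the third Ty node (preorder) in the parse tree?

unit => unit => int

[Ty [Pr [Pr [Base unit]] × [Base ( [Ty [Pr [Base int]]] )]] => [Ty [Pr [Base unit]] => [Ty [Pr [Base unit]] => [Ty [Pr [Base int]]]]]]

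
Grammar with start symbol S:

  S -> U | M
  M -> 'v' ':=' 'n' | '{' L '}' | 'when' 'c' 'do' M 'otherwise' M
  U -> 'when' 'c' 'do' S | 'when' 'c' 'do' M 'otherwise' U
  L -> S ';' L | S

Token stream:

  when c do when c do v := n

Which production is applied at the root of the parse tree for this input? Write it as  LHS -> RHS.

S -> U

[S [U when c do [S [U when c do [S [M v := n]]]]]]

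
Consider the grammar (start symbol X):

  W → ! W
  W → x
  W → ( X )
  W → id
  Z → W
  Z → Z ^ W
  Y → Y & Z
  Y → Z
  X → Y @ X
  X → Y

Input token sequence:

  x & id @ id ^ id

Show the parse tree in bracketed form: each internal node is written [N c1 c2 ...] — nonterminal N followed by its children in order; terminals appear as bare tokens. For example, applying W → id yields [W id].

[X [Y [Y [Z [W x]]] & [Z [W id]]] @ [X [Y [Z [Z [W id]] ^ [W id]]]]]

X
Y @ X
Y & Z @ X
Z & Z @ X
W & Z @ X
x & Z @ X
x & W @ X
x & id @ X
x & id @ Y
x & id @ Z
x & id @ Z ^ W
x & id @ W ^ W
x & id @ id ^ W
x & id @ id ^ id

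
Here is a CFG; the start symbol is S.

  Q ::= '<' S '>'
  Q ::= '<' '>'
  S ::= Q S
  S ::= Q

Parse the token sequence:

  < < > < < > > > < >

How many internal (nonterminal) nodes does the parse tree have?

10

[S [Q < [S [Q < >] [S [Q < [S [Q < >]] >]]] >] [S [Q < >]]]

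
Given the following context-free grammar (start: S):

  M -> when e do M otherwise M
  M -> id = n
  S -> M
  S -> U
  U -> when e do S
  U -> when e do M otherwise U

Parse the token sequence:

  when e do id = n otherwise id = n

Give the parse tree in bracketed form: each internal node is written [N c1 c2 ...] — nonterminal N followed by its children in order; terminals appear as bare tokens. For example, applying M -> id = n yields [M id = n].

S
M
when e do M otherwise M
when e do id = n otherwise M
when e do id = n otherwise id = n

[S [M when e do [M id = n] otherwise [M id = n]]]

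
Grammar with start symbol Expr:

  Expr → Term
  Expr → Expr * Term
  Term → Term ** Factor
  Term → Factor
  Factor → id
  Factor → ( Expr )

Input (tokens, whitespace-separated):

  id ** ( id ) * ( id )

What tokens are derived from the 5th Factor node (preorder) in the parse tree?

[Expr [Expr [Term [Term [Factor id]] ** [Factor ( [Expr [Term [Factor id]]] )]]] * [Term [Factor ( [Expr [Term [Factor id]]] )]]]

id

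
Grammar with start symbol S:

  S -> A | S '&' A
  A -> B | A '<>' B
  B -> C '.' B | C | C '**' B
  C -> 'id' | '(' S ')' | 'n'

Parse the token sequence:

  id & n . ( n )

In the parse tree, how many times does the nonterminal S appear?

[S [S [A [B [C id]]]] & [A [B [C n] . [B [C ( [S [A [B [C n]]]] )]]]]]

3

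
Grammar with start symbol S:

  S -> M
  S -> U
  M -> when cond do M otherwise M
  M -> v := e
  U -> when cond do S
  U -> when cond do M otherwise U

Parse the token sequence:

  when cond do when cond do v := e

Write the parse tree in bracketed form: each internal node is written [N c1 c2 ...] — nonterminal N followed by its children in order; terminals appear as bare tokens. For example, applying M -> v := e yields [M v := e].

S
U
when cond do S
when cond do U
when cond do when cond do S
when cond do when cond do M
when cond do when cond do v := e

[S [U when cond do [S [U when cond do [S [M v := e]]]]]]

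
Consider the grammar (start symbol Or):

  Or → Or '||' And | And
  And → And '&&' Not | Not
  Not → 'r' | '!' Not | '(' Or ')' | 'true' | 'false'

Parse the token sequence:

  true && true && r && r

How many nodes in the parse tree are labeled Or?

[Or [And [And [And [And [Not true]] && [Not true]] && [Not r]] && [Not r]]]

1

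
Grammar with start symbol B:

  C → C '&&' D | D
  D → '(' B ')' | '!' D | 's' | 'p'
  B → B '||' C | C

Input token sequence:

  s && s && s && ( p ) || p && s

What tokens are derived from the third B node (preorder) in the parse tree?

[B [B [C [C [C [C [D s]] && [D s]] && [D s]] && [D ( [B [C [D p]]] )]]] || [C [C [D p]] && [D s]]]

p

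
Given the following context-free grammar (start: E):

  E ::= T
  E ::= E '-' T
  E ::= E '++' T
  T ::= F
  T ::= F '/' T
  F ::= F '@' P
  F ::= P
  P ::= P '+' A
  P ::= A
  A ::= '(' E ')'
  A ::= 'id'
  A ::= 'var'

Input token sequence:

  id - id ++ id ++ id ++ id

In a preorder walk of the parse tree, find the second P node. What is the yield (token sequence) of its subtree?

[E [E [E [E [E [T [F [P [A id]]]]] - [T [F [P [A id]]]]] ++ [T [F [P [A id]]]]] ++ [T [F [P [A id]]]]] ++ [T [F [P [A id]]]]]

id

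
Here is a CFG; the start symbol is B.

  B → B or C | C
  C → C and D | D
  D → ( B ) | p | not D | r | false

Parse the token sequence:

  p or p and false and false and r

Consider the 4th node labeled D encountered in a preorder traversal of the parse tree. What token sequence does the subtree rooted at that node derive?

false

[B [B [C [D p]]] or [C [C [C [C [D p]] and [D false]] and [D false]] and [D r]]]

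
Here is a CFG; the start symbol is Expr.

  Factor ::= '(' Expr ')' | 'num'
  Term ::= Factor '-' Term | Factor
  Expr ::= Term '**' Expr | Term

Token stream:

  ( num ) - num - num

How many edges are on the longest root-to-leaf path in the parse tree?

6

[Expr [Term [Factor ( [Expr [Term [Factor num]]] )] - [Term [Factor num] - [Term [Factor num]]]]]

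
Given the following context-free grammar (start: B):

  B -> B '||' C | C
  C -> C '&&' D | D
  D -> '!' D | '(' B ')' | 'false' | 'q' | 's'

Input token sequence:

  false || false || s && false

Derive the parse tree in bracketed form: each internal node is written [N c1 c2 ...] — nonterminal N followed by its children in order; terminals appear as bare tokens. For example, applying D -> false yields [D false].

B
B || C
B || C || C
C || C || C
D || C || C
false || C || C
false || D || C
false || false || C
false || false || C && D
false || false || D && D
false || false || s && D
false || false || s && false

[B [B [B [C [D false]]] || [C [D false]]] || [C [C [D s]] && [D false]]]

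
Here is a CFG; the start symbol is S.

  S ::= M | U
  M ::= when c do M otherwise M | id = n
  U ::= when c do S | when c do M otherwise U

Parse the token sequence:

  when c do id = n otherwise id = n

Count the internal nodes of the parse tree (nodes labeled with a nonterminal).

4

[S [M when c do [M id = n] otherwise [M id = n]]]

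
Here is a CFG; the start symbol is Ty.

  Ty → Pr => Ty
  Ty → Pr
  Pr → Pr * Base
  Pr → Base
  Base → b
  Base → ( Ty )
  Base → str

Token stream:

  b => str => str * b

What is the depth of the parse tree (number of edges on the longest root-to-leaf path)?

6

[Ty [Pr [Base b]] => [Ty [Pr [Base str]] => [Ty [Pr [Pr [Base str]] * [Base b]]]]]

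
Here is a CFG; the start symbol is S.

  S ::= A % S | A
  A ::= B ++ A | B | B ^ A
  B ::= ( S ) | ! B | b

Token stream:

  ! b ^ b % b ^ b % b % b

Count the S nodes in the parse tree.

4

[S [A [B ! [B b]] ^ [A [B b]]] % [S [A [B b] ^ [A [B b]]] % [S [A [B b]] % [S [A [B b]]]]]]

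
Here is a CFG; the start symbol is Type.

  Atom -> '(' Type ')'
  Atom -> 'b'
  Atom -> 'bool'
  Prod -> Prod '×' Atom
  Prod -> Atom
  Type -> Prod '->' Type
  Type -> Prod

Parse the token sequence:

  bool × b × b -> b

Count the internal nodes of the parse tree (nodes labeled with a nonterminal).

[Type [Prod [Prod [Prod [Atom bool]] × [Atom b]] × [Atom b]] -> [Type [Prod [Atom b]]]]

10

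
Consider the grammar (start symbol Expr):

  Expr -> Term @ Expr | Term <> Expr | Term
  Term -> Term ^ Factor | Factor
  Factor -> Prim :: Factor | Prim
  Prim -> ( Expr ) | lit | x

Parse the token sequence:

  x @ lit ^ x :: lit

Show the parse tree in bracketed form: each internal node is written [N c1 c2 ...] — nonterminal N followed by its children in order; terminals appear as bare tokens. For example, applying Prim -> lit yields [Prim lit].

Expr
Term @ Expr
Factor @ Expr
Prim @ Expr
x @ Expr
x @ Term
x @ Term ^ Factor
x @ Factor ^ Factor
x @ Prim ^ Factor
x @ lit ^ Factor
x @ lit ^ Prim :: Factor
x @ lit ^ x :: Factor
x @ lit ^ x :: Prim
x @ lit ^ x :: lit

[Expr [Term [Factor [Prim x]]] @ [Expr [Term [Term [Factor [Prim lit]]] ^ [Factor [Prim x] :: [Factor [Prim lit]]]]]]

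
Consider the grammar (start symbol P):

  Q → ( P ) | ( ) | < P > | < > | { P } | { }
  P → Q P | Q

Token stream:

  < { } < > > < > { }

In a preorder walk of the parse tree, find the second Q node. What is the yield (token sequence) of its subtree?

{ }

[P [Q < [P [Q { }] [P [Q < >]]] >] [P [Q < >] [P [Q { }]]]]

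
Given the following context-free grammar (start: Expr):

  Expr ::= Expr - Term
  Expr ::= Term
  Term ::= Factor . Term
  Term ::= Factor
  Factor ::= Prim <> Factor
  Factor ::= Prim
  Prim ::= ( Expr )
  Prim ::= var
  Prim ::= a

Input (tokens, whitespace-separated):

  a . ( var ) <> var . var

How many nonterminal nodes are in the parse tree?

16

[Expr [Term [Factor [Prim a]] . [Term [Factor [Prim ( [Expr [Term [Factor [Prim var]]]] )] <> [Factor [Prim var]]] . [Term [Factor [Prim var]]]]]]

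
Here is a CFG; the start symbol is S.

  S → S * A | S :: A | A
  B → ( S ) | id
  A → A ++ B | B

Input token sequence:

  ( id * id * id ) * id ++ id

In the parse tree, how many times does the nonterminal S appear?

[S [S [A [B ( [S [S [S [A [B id]]] * [A [B id]]] * [A [B id]]] )]]] * [A [A [B id]] ++ [B id]]]

5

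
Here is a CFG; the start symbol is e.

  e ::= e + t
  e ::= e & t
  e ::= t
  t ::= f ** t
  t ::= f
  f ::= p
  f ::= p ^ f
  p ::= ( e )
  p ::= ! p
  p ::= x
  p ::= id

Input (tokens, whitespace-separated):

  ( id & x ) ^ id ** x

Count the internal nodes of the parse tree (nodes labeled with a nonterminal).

[e [t [f [p ( [e [e [t [f [p id]]]] & [t [f [p x]]]] )] ^ [f [p id]]] ** [t [f [p x]]]]]

17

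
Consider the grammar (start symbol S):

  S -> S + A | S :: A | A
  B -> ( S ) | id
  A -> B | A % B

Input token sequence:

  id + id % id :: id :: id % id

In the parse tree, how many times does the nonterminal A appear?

6

[S [S [S [S [A [B id]]] + [A [A [B id]] % [B id]]] :: [A [B id]]] :: [A [A [B id]] % [B id]]]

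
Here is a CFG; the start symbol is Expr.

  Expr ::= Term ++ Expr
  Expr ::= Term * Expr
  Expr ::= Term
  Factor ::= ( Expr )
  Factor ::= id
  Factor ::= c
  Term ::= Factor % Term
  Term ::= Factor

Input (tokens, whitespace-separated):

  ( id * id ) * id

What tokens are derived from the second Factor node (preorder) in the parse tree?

id

[Expr [Term [Factor ( [Expr [Term [Factor id]] * [Expr [Term [Factor id]]]] )]] * [Expr [Term [Factor id]]]]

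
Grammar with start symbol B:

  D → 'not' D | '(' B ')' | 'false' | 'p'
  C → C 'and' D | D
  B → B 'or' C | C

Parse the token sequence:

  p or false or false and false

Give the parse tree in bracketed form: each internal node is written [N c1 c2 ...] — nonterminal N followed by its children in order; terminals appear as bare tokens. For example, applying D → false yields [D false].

B
B or C
B or C or C
C or C or C
D or C or C
p or C or C
p or D or C
p or false or C
p or false or C and D
p or false or D and D
p or false or false and D
p or false or false and false

[B [B [B [C [D p]]] or [C [D false]]] or [C [C [D false]] and [D false]]]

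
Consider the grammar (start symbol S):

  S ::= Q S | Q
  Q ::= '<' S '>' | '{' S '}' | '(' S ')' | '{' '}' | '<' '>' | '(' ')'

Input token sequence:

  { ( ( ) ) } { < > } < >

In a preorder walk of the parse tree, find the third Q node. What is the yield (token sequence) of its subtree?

[S [Q { [S [Q ( [S [Q ( )]] )]] }] [S [Q { [S [Q < >]] }] [S [Q < >]]]]

( )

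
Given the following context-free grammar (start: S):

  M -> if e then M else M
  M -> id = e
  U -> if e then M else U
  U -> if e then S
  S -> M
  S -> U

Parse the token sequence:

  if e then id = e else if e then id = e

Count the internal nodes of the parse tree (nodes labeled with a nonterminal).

[S [U if e then [M id = e] else [U if e then [S [M id = e]]]]]

6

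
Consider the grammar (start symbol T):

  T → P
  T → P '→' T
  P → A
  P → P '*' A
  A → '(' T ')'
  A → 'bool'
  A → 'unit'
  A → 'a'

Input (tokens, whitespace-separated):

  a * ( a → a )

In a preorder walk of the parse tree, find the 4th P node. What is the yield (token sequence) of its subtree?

[T [P [P [A a]] * [A ( [T [P [A a]] → [T [P [A a]]]] )]]]

a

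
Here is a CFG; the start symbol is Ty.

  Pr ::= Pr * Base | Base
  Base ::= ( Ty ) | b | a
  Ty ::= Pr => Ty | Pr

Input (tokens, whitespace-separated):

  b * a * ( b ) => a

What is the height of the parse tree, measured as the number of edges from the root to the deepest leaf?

6

[Ty [Pr [Pr [Pr [Base b]] * [Base a]] * [Base ( [Ty [Pr [Base b]]] )]] => [Ty [Pr [Base a]]]]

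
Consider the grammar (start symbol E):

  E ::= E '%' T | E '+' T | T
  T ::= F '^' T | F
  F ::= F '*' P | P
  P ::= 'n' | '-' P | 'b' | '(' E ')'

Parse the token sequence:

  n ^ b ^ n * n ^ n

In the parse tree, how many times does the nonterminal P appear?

[E [T [F [P n]] ^ [T [F [P b]] ^ [T [F [F [P n]] * [P n]] ^ [T [F [P n]]]]]]]

5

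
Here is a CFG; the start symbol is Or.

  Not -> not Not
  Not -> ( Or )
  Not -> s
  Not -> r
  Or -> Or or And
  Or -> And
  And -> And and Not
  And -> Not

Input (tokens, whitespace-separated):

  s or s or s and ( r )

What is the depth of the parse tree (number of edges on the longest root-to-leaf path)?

6

[Or [Or [Or [And [Not s]]] or [And [Not s]]] or [And [And [Not s]] and [Not ( [Or [And [Not r]]] )]]]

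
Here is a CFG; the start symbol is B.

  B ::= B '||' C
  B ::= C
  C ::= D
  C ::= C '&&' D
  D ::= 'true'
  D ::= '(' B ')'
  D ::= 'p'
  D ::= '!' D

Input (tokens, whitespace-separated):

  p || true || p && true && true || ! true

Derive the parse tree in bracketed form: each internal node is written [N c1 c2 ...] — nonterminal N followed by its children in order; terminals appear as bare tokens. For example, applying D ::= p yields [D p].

B
B || C
B || C || C
B || C || C || C
C || C || C || C
D || C || C || C
p || C || C || C
p || D || C || C
p || true || C || C
p || true || C && D || C
p || true || C && D && D || C
p || true || D && D && D || C
p || true || p && D && D || C
p || true || p && true && D || C
p || true || p && true && true || C
p || true || p && true && true || D
p || true || p && true && true || ! D
p || true || p && true && true || ! true

[B [B [B [B [C [D p]]] || [C [D true]]] || [C [C [C [D p]] && [D true]] && [D true]]] || [C [D ! [D true]]]]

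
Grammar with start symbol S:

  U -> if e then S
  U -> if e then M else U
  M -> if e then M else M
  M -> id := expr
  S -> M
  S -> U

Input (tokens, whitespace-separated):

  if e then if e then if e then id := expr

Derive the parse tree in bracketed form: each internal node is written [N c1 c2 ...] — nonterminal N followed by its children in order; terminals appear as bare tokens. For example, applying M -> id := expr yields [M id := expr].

S
U
if e then S
if e then U
if e then if e then S
if e then if e then U
if e then if e then if e then S
if e then if e then if e then M
if e then if e then if e then id := expr

[S [U if e then [S [U if e then [S [U if e then [S [M id := expr]]]]]]]]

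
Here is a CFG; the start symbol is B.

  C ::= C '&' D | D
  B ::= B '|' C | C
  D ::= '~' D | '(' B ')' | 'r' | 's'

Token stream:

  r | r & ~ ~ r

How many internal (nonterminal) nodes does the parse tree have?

10

[B [B [C [D r]]] | [C [C [D r]] & [D ~ [D ~ [D r]]]]]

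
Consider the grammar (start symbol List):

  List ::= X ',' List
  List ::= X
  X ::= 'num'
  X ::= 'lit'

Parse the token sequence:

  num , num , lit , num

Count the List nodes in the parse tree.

[List [X num] , [List [X num] , [List [X lit] , [List [X num]]]]]

4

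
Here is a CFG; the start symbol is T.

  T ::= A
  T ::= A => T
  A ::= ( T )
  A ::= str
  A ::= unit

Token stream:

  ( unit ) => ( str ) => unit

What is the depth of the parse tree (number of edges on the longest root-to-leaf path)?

[T [A ( [T [A unit]] )] => [T [A ( [T [A str]] )] => [T [A unit]]]]

5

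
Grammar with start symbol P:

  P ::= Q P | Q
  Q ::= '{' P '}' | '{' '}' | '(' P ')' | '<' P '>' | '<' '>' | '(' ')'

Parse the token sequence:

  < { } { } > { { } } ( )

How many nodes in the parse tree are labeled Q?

6

[P [Q < [P [Q { }] [P [Q { }]]] >] [P [Q { [P [Q { }]] }] [P [Q ( )]]]]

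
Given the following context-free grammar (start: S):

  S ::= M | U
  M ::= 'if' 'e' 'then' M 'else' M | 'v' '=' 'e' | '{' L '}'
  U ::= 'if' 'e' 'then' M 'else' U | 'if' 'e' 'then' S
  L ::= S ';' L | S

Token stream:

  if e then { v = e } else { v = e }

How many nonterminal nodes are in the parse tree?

[S [M if e then [M { [L [S [M v = e]]] }] else [M { [L [S [M v = e]]] }]]]

10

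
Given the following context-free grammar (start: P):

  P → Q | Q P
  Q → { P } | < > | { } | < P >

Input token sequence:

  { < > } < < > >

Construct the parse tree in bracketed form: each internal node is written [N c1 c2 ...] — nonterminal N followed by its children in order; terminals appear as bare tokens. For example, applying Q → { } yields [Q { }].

[P [Q { [P [Q < >]] }] [P [Q < [P [Q < >]] >]]]

P
Q P
{ P } P
{ Q } P
{ < > } P
{ < > } Q
{ < > } < P >
{ < > } < Q >
{ < > } < < > >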